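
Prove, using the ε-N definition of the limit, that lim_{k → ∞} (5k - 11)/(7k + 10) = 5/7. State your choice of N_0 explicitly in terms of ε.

Let ε > 0 be given. For k ≥ 1, |(5k - 11)/(7k + 10) − (5/7)| = |-127|/(7(7k + 10)) = 127/(7(7k + 10)).
Since 7k + 10 ≥ 7k for k ≥ 1, this is ≤ 127/(7·7k) = (127/49)/k.
So |(5k - 11)/(7k + 10) − (5/7)| < ε whenever k > (127/49)/ε.
Take N_0 = (127/49)/ε. If k > N_0 then |(5k - 11)/(7k + 10) − (5/7)| ≤ (127/49)/k < ε.

N_0 = (127/49)/ε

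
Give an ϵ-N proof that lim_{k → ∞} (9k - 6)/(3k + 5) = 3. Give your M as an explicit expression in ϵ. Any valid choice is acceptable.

Suppose ϵ > 0. For k ≥ 1, |(9k - 6)/(3k + 5) − 3| = |-63|/(3(3k + 5)) = 63/(3(3k + 5)).
Since 3k + 5 ≥ 3k for k ≥ 1, this is ≤ 63/(3·3k) = 7/k.
So |(9k - 6)/(3k + 5) − 3| < ϵ whenever k > 7/ϵ.
Take M = 7/ϵ. If k > M then |(9k - 6)/(3k + 5) − 3| ≤ 7/k < ϵ.

M = 7/ϵ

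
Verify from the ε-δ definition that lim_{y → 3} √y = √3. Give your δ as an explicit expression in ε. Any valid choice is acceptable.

Let ε > 0 be given. We want δ > 0 such that 0 < |y − 3| < δ implies |√y − √3| < ε.
Rationalise: √y − √3 = (y − 3)/(√y + √3), so |√y − √3| = |y − 3|/(√y + √3).
Restrict δ ≤ 3 so that |y − 3| < 3 forces y > 0, and then √y + √3 > √3.
Hence |√y − √3| < |y − 3|/√3, which is < ε once |y − 3| < √3·ε.
Take δ = min(3, √3·ε). If 0 < |y − 3| < δ then y > 0 and |√y − √3| < |y − 3|/√3 < ε.

δ = min(3, √3·ε)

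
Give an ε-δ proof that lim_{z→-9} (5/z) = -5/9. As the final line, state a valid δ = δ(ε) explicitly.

Suppose ε > 0. We seek δ > 0 such that 0 < |z + 9| < δ implies |5/z + 5/9| < ε.
|5/z + 5/9| = 5·|-9 − z|/(9·|z|) = 5|z + 9|/(9|z|).
Require δ ≤ 9/2 so that |z| > 9 − 9/2 = 9/2, hence 9|z| > 81/2.
Then |5/z + 5/9| < 5|z + 9|/(81/2), which is < ε when |z + 9| < (81/10)ε.
Take δ = min(9/2, (81/10)ε). Then 0 < |z + 9| < δ gives both |z + 9| < 9/2 and |z + 9| < (81/10)ε, so |5/z + 5/9| < ε.

δ = min(9/2, (81/10)ε)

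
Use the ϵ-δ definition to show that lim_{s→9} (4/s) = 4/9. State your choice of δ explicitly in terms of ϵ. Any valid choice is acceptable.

δ = min(9/2, (81/8)ϵ)

Fix ϵ > 0. We seek δ > 0 such that 0 < |s − 9| < δ implies |4/s − (4/9)| < ϵ.
|4/s − (4/9)| = 4·|9 − s|/(9·|s|) = 4|s − 9|/(9|s|).
Restrict δ ≤ 9/2. Then |s − 9| < 9/2 gives |s| > 9/2, so 9|s| > 81/2.
Then |4/s − (4/9)| < 4|s − 9|/(81/2), which is < ϵ when |s − 9| < (81/8)ϵ.
Take δ = min(9/2, (81/8)ϵ). Then 0 < |s − 9| < δ gives both |s − 9| < 9/2 and |s − 9| < (81/8)ϵ, so |4/s − (4/9)| < ϵ.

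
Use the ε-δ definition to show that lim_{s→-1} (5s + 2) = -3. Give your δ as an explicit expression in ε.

Let ε > 0. We need δ > 0 so that 0 < |s + 1| < δ implies |(5s + 2) + 3| < ε.
|(5s + 2) + 3| = |5s + 5| = 5|s + 1|.
Thus it suffices that |s + 1| < ε/5.
Choosing δ = ε/5 gives |(5s + 2) + 3| = 5|s + 1| < ε whenever |s + 1| < δ.

δ = ε/5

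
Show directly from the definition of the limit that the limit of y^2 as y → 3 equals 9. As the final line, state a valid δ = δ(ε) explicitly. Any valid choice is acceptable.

δ = min(1, ε/7)

Let ε > 0. We seek δ > 0 with 0 < |y − 3| < δ ⇒ |y^2 − 9| < ε.
Factor: y^2 − 9 = (y − 3)(y + 3), so |y^2 − 9| = |y − 3|·|y + 3|.
Restrict δ ≤ 1. Then |y − 3| < 1 gives |y| < 4, so by the triangle inequality |y + 3| ≤ 4 + 3 = 7.
Hence |y^2 − 9| ≤ 7|y − 3|, which is < ε once |y − 3| < ε/7.
Take δ = min(1, ε/7). If 0 < |y − 3| < δ then both bounds hold and |y^2 − 9| ≤ 7|y − 3| < 7·(ε/7) = ε.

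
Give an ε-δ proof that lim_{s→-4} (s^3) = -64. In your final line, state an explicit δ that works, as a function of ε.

Let ε > 0 be given. We seek δ > 0 with 0 < |s + 4| < δ ⇒ |s^3 + 64| < ε.
Factor: s^3 + 64 = (s + 4)(s^2 - 4s + 16), so |s^3 + 64| = |s + 4|·|s^2 - 4s + 16|.
Restrict δ ≤ 1. Then |s + 4| < 1 gives |s| < 5, so by the triangle inequality |s^2 - 4s + 16| ≤ 5^2 + 4·5 + 16 = 61.
Hence |s^3 + 64| ≤ 61|s + 4|, which is < ε once |s + 4| < ε/61.
Take δ = min(1, ε/61). If 0 < |s + 4| < δ then both bounds hold and |s^3 + 64| ≤ 61|s + 4| < 61·(ε/61) = ε.

δ = min(1, ε/61)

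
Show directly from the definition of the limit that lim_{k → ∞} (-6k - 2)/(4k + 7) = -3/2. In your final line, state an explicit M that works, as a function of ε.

Fix ε > 0. For k ≥ 1, |(-6k - 2)/(4k + 7) + 3/2| = |34|/(4(4k + 7)) = 34/(4(4k + 7)).
Since 4k + 7 ≥ 4k for k ≥ 1, this is ≤ 34/(4·4k) = (17/8)/k.
So |(-6k - 2)/(4k + 7) + 3/2| < ε whenever k > (17/8)/ε.
Take M = (17/8)/ε. If k > M then |(-6k - 2)/(4k + 7) + 3/2| ≤ (17/8)/k < ε.

M = (17/8)/ε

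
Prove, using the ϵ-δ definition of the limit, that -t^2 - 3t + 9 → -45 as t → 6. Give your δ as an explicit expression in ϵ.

δ = min(1, ϵ/16)

Fix ϵ > 0. We want δ > 0 such that 0 < |t − 6| < δ implies |(-t^2 - 3t + 9) + 45| < ϵ.
(-t^2 - 3t + 9) + 45 = -t^2 - 3t + 54 = (t − 6)(-t - 9).
So |(-t^2 - 3t + 9) + 45| = |t − 6|·|-t - 9|.
Require δ ≤ 1. Then |t − 6| < 1 gives |t| < 7, and by the triangle inequality |-t - 9| ≤ 7 + 9 = 16.
Hence |(-t^2 - 3t + 9) + 45| ≤ 16|t − 6| < ϵ provided |t − 6| < ϵ/16.
Take δ = min(1, ϵ/16). Then 0 < |t − 6| < δ gives both |t − 6| < 1 and |t − 6| < ϵ/16, so |(-t^2 - 3t + 9) + 45| < ϵ.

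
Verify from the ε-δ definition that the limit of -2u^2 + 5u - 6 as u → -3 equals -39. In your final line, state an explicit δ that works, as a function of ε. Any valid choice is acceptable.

Fix ε > 0. We want δ > 0 such that 0 < |u + 3| < δ implies |(-2u^2 + 5u - 6) + 39| < ε.
(-2u^2 + 5u - 6) + 39 = -2u^2 + 5u + 33 = (u + 3)(-2u + 11).
So |(-2u^2 + 5u - 6) + 39| = |u + 3|·|-2u + 11|.
Require δ ≤ 1. Then |u + 3| < 1 gives |u| < 4, and by the triangle inequality |-2u + 11| ≤ 2·4 + 11 = 19.
Hence |(-2u^2 + 5u - 6) + 39| ≤ 19|u + 3| < ε provided |u + 3| < ε/19.
Take δ = min(1, ε/19). Then 0 < |u + 3| < δ gives both |u + 3| < 1 and |u + 3| < ε/19, so |(-2u^2 + 5u - 6) + 39| < ε.

δ = min(1, ε/19)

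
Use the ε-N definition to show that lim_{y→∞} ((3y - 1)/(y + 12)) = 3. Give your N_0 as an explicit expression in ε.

N_0 = 37/ε

Suppose ε > 0. We seek N_0 > 0 such that y > N_0 implies |(3y - 1)/(y + 12) − 3| < ε.
(3y - 1)/(y + 12) − 3 = ((3y - 1) − 3(y + 12)) / ((y + 12)) = -37/((y + 12)).
For y > 0 we have y + 12 > y, so |(3y - 1)/(y + 12) − 3| = 37/((y + 12)) < 37/(y) = 37/y.
Thus |(3y - 1)/(y + 12) − 3| < ε whenever y > 37/ε.
Take N_0 = 37/ε. If y > N_0 then |(3y - 1)/(y + 12) − 3| < 37/y < ε.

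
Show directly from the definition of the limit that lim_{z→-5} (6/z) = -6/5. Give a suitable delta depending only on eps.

Fix eps > 0. We seek delta > 0 such that 0 < |z + 5| < delta implies |6/z + 6/5| < eps.
|6/z + 6/5| = 6·|-5 − z|/(5·|z|) = 6|z + 5|/(5|z|).
Require delta ≤ 5/2 so that |z| > 5 − 5/2 = 5/2, hence 5|z| > 25/2.
Then |6/z + 6/5| < 6|z + 5|/(25/2), which is < eps when |z + 5| < (25/12)eps.
Take delta = min(5/2, (25/12)eps). Then 0 < |z + 5| < delta gives both |z + 5| < 5/2 and |z + 5| < (25/12)eps, so |6/z + 6/5| < eps.

delta = min(5/2, (25/12)eps)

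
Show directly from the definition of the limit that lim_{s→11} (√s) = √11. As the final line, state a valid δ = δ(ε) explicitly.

Let ε > 0 be given. We want δ > 0 such that 0 < |s − 11| < δ implies |√s − √11| < ε.
Rationalise: √s − √11 = (s − 11)/(√s + √11), so |√s − √11| = |s − 11|/(√s + √11).
Restrict δ ≤ 11 so that |s − 11| < 11 forces s > 0, and then √s + √11 > √11.
Hence |√s − √11| < |s − 11|/√11, which is < ε once |s − 11| < √11·ε.
Take δ = min(11, √11·ε). If 0 < |s − 11| < δ then s > 0 and |√s − √11| < |s − 11|/√11 < ε.

δ = min(11, √11·ε)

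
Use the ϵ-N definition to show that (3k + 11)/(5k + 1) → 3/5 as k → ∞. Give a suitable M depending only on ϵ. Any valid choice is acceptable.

Fix ϵ > 0. For k ≥ 1, |(3k + 11)/(5k + 1) − (3/5)| = |52|/(5(5k + 1)) = 52/(5(5k + 1)).
Since 5k + 1 ≥ 5k for k ≥ 1, this is ≤ 52/(5·5k) = (52/25)/k.
So |(3k + 11)/(5k + 1) − (3/5)| < ϵ whenever k > (52/25)/ϵ.
Take M = (52/25)/ϵ. If k > M then |(3k + 11)/(5k + 1) − (3/5)| ≤ (52/25)/k < ϵ.

M = (52/25)/ϵ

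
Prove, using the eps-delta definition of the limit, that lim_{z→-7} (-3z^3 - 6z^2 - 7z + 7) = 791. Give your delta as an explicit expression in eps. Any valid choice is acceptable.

delta = min(1, eps/424)

Let eps > 0. We want delta > 0 such that 0 < |z + 7| < delta implies |(-3z^3 - 6z^2 - 7z + 7) − 791| < eps.
(-3z^3 - 6z^2 - 7z + 7) − 791 = -3z^3 - 6z^2 - 7z - 784 = (z + 7)(-3z^2 + 15z - 112).
So |(-3z^3 - 6z^2 - 7z + 7) − 791| = |z + 7|·|-3z^2 + 15z - 112|.
Assume first that |z + 7| < 1, so |z| < 8. Then |-3z^2 + 15z - 112| ≤ 3·8^2 + 15·8 + 112 = 424.
Hence |(-3z^3 - 6z^2 - 7z + 7) − 791| ≤ 424|z + 7| < eps provided |z + 7| < eps/424.
Choosing delta = min(1, eps/424) ensures both conditions, hence |(-3z^3 - 6z^2 - 7z + 7) − 791| < eps.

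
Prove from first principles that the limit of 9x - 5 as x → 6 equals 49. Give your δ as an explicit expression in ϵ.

Fix ϵ > 0. We need δ > 0 so that 0 < |x − 6| < δ implies |(9x - 5) − 49| < ϵ.
|(9x - 5) − 49| = |9x - 54| = 9|x − 6|.
Thus it suffices that |x − 6| < ϵ/9.
Take δ = ϵ/9. If 0 < |x − 6| < δ then |(9x - 5) − 49| = 9|x − 6| < 9·(ϵ/9) = ϵ.

δ = ϵ/9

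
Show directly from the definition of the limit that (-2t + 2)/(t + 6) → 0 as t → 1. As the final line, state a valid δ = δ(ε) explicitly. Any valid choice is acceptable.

δ = min(7/2, (7/4)ε)

Suppose ε > 0. We want δ > 0 with 0 < |t − 1| < δ ⇒ |(-2t + 2)/(t + 6) − 0| < ε.
Combining over a common denominator, (-2t + 2)/(t + 6) − 0 = [(-2t + 2)·7 − 0·(t + 6)] / [7·(t + 6)] = -14(t − 1) / (7(t + 6)).
So |(-2t + 2)/(t + 6) − 0| = 14|t − 1| / (7·|t + 6|).
Require δ ≤ 7/2, so |t + 6| ≥ |7| − |t − 1| > 7 − 7/2 = 7/2.
Hence |(-2t + 2)/(t + 6) − 0| < 14|t − 1|/(7·(7/2)) = (4/7)|t − 1|, which is < ε once |t − 1| < (7/4)ε.
Take δ = min(7/2, (7/4)ε). Then 0 < |t − 1| < δ forces both bounds, so |(-2t + 2)/(t + 6) − 0| < ε.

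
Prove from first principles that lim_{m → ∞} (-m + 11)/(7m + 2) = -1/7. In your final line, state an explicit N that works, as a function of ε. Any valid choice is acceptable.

Let ε > 0 be given. For m ≥ 1, |(-m + 11)/(7m + 2) + 1/7| = |79|/(7(7m + 2)) = 79/(7(7m + 2)).
Since 7m + 2 ≥ 7m for m ≥ 1, this is ≤ 79/(7·7m) = (79/49)/m.
So |(-m + 11)/(7m + 2) + 1/7| < ε whenever m > (79/49)/ε.
Take N = (79/49)/ε. If m > N then |(-m + 11)/(7m + 2) + 1/7| ≤ (79/49)/m < ε.

N = (79/49)/ε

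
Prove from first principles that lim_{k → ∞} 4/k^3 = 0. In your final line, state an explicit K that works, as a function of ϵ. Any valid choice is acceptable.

K = (4/ϵ)^{1/3}

Fix ϵ > 0. For k ≥ 1, |4/k^3 − 0| = 4/k^3.
4/k^3 < ϵ ⇔ k^3 > 4/ϵ ⇔ k > (4/ϵ)^{1/3}.
Take K = (4/ϵ)^{1/3}. Then k > K implies 4/k^3 < ϵ.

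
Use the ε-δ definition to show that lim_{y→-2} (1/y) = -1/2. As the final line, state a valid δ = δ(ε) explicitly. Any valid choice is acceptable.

Suppose ε > 0. We seek δ > 0 such that 0 < |y + 2| < δ implies |1/y + 1/2| < ε.
|1/y + 1/2| = |-2 − y|/(2·|y|) = |y + 2|/(2|y|).
Restrict δ ≤ 1. Then |y + 2| < 1 gives |y| > 1, so 2|y| > 2.
Then |1/y + 1/2| < |y + 2|/2, which is < ε when |y + 2| < 2ε.
Take δ = min(1, 2ε). Then 0 < |y + 2| < δ gives both |y + 2| < 1 and |y + 2| < 2ε, so |1/y + 1/2| < ε.

δ = min(1, 2ε)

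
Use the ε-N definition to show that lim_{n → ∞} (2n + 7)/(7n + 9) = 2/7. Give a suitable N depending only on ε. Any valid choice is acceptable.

Fix ε > 0. For n ≥ 1, |(2n + 7)/(7n + 9) − (2/7)| = |31|/(7(7n + 9)) = 31/(7(7n + 9)).
Since 7n + 9 ≥ 7n for n ≥ 1, this is ≤ 31/(7·7n) = (31/49)/n.
So |(2n + 7)/(7n + 9) − (2/7)| < ε whenever n > (31/49)/ε.
Take N = (31/49)/ε. If n > N then |(2n + 7)/(7n + 9) − (2/7)| ≤ (31/49)/n < ε.

N = (31/49)/ε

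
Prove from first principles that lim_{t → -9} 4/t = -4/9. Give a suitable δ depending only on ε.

δ = min(9/2, (81/8)ε)

Fix ε > 0. We seek δ > 0 such that 0 < |t + 9| < δ implies |4/t + 4/9| < ε.
|4/t + 4/9| = 4·|-9 − t|/(9·|t|) = 4|t + 9|/(9|t|).
Require δ ≤ 9/2 so that |t| > 9 − 9/2 = 9/2, hence 9|t| > 81/2.
Then |4/t + 4/9| < 4|t + 9|/(81/2), which is < ε when |t + 9| < (81/8)ε.
Take δ = min(9/2, (81/8)ε). Then 0 < |t + 9| < δ gives both |t + 9| < 9/2 and |t + 9| < (81/8)ε, so |4/t + 4/9| < ε.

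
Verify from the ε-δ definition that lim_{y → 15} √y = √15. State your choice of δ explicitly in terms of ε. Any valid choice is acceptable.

δ = min(15, √15·ε)

Suppose ε > 0. We want δ > 0 such that 0 < |y − 15| < δ implies |√y − √15| < ε.
Multiplying by the conjugate, |√y − √15| = |y − 15|/(√y + √15).
Restrict δ ≤ 15 so that |y − 15| < 15 forces y > 0, and then √y + √15 > √15.
Hence |√y − √15| < |y − 15|/√15, which is < ε once |y − 15| < √15·ε.
Take δ = min(15, √15·ε). If 0 < |y − 15| < δ then y > 0 and |√y − √15| < |y − 15|/√15 < ε.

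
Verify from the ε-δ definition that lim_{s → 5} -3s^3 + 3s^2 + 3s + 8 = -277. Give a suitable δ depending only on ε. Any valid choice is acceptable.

Let ε > 0 be given. We want δ > 0 such that 0 < |s − 5| < δ implies |(-3s^3 + 3s^2 + 3s + 8) + 277| < ε.
(-3s^3 + 3s^2 + 3s + 8) + 277 = -3s^3 + 3s^2 + 3s + 285 = (s − 5)(-3s^2 - 12s - 57).
So |(-3s^3 + 3s^2 + 3s + 8) + 277| = |s − 5|·|-3s^2 - 12s - 57|.
Require δ ≤ 2. Then |s − 5| < 2 gives |s| < 7, and by the triangle inequality |-3s^2 - 12s - 57| ≤ 3·7^2 + 12·7 + 57 = 288.
Hence |(-3s^3 + 3s^2 + 3s + 8) + 277| ≤ 288|s − 5| < ε provided |s − 5| < ε/288.
Choosing δ = min(2, ε/288) ensures both conditions, hence |(-3s^3 + 3s^2 + 3s + 8) + 277| < ε.

δ = min(2, ε/288)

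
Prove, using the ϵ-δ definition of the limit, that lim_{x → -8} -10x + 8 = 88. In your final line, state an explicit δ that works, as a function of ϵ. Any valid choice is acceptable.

δ = ϵ/10

Let ϵ > 0. We need δ > 0 so that 0 < |x + 8| < δ implies |(-10x + 8) − 88| < ϵ.
Since (-10x + 8) − 88 = -10(x + 8), we have |(-10x + 8) − 88| = 10|x + 8|.
So 10|x + 8| < ϵ exactly when |x + 8| < ϵ/10.
Choosing δ = ϵ/10 gives |(-10x + 8) − 88| = 10|x + 8| < ϵ whenever |x + 8| < δ.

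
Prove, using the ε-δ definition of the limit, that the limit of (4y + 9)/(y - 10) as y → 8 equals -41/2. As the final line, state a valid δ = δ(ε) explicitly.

δ = min(1, (2/49)ε)

Fix ε > 0. We want δ > 0 with 0 < |y − 8| < δ ⇒ |(4y + 9)/(y - 10) + 41/2| < ε.
Combining over a common denominator, (4y + 9)/(y - 10) + 41/2 = [(4y + 9)·(-2) − 41·(y - 10)] / [(-2)·(y - 10)] = -49(y − 8) / ((-2)(y - 10)).
So |(4y + 9)/(y - 10) + 41/2| = 49|y − 8| / (2·|y − 10|).
Restrict δ ≤ 1. Then |y − 8| < 1 gives |y − 10| = |(y − 8) + (-2)| ≥ 2 − 1 = 1.
Hence |(4y + 9)/(y - 10) + 41/2| < 49|y − 8|/(2·1) = (49/2)|y − 8|, which is < ε once |y − 8| < (2/49)ε.
Take δ = min(1, (2/49)ε). Then 0 < |y − 8| < δ forces both bounds, so |(4y + 9)/(y - 10) + 41/2| < ε.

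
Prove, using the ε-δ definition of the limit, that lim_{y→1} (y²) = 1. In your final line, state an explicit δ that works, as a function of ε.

δ = min(1, ε/3)

Suppose ε > 0. We seek δ > 0 with 0 < |y − 1| < δ ⇒ |y² − 1| < ε.
Factor: y² − 1 = (y − 1)(y + 1), so |y² − 1| = |y − 1|·|y + 1|.
Impose δ ≤ 1 so that |y| < 2; then |y + 1| ≤ 3.
Hence |y² − 1| ≤ 3|y − 1|, which is < ε once |y − 1| < ε/3.
Take δ = min(1, ε/3). If 0 < |y − 1| < δ then both bounds hold and |y² − 1| ≤ 3|y − 1| < 3·(ε/3) = ε.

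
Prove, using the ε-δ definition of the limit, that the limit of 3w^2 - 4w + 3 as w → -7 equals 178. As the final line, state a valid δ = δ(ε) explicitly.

δ = min(1, ε/49)

Let ε > 0. We want δ > 0 such that 0 < |w + 7| < δ implies |(3w^2 - 4w + 3) − 178| < ε.
(3w^2 - 4w + 3) − 178 = 3w^2 - 4w - 175 = (w + 7)(3w - 25).
So |(3w^2 - 4w + 3) − 178| = |w + 7|·|3w - 25|.
Require δ ≤ 1. Then |w + 7| < 1 gives |w| < 8, and by the triangle inequality |3w - 25| ≤ 3·8 + 25 = 49.
Hence |(3w^2 - 4w + 3) − 178| ≤ 49|w + 7| < ε provided |w + 7| < ε/49.
Take δ = min(1, ε/49). Then 0 < |w + 7| < δ gives both |w + 7| < 1 and |w + 7| < ε/49, so |(3w^2 - 4w + 3) − 178| < ε.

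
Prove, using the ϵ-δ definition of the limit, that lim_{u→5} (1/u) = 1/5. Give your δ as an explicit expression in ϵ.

Let ϵ > 0. We seek δ > 0 such that 0 < |u − 5| < δ implies |1/u − (1/5)| < ϵ.
|1/u − (1/5)| = |5 − u|/(5·|u|) = |u − 5|/(5|u|).
Restrict δ ≤ 5/2. Then |u − 5| < 5/2 gives |u| > 5/2, so 5|u| > 25/2.
Then |1/u − (1/5)| < |u − 5|/(25/2), which is < ϵ when |u − 5| < (25/2)ϵ.
Take δ = min(5/2, (25/2)ϵ). Then 0 < |u − 5| < δ gives both |u − 5| < 5/2 and |u − 5| < (25/2)ϵ, so |1/u − (1/5)| < ϵ.

δ = min(5/2, (25/2)ϵ)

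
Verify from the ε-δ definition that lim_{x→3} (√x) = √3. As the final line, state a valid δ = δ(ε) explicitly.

Fix ε > 0. We want δ > 0 such that 0 < |x − 3| < δ implies |√x − √3| < ε.
Multiplying by the conjugate, |√x − √3| = |x − 3|/(√x + √3).
Restrict δ ≤ 3 so that |x − 3| < 3 forces x > 0, and then √x + √3 > √3.
Hence |√x − √3| < |x − 3|/√3, which is < ε once |x − 3| < √3·ε.
Take δ = min(3, √3·ε). If 0 < |x − 3| < δ then x > 0 and |√x − √3| < |x − 3|/√3 < ε.

δ = min(3, √3·ε)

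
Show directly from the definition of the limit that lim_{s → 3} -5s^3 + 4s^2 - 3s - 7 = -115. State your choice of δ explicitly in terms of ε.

δ = min(2, ε/216)

Let ε > 0 be given. We want δ > 0 such that 0 < |s − 3| < δ implies |(-5s^3 + 4s^2 - 3s - 7) + 115| < ε.
(-5s^3 + 4s^2 - 3s - 7) + 115 = -5s^3 + 4s^2 - 3s + 108 = (s − 3)(-5s^2 - 11s - 36).
So |(-5s^3 + 4s^2 - 3s - 7) + 115| = |s − 3|·|-5s^2 - 11s - 36|.
Require δ ≤ 2. Then |s − 3| < 2 gives |s| < 5, and by the triangle inequality |-5s^2 - 11s - 36| ≤ 5·5^2 + 11·5 + 36 = 216.
Hence |(-5s^3 + 4s^2 - 3s - 7) + 115| ≤ 216|s − 3| < ε provided |s − 3| < ε/216.
Choosing δ = min(2, ε/216) ensures both conditions, hence |(-5s^3 + 4s^2 - 3s - 7) + 115| < ε.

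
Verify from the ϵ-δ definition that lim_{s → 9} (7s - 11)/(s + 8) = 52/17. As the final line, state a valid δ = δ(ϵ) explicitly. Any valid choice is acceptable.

δ = min(17/2, (289/134)ϵ)

Let ϵ > 0 be given. We want δ > 0 with 0 < |s − 9| < δ ⇒ |(7s - 11)/(s + 8) − (52/17)| < ϵ.
Combining over a common denominator, (7s - 11)/(s + 8) − (52/17) = [(7s - 11)·17 − 52·(s + 8)] / [17·(s + 8)] = 67(s − 9) / (17(s + 8)).
So |(7s - 11)/(s + 8) − (52/17)| = 67|s − 9| / (17·|s + 8|).
Restrict δ ≤ 17/2. Then |s − 9| < 17/2 gives |s + 8| = |(s − 9) + 17| ≥ 17 − 17/2 = 17/2.
Hence |(7s - 11)/(s + 8) − (52/17)| < 67|s − 9|/(17·(17/2)) = (134/289)|s − 9|, which is < ϵ once |s − 9| < (289/134)ϵ.
Take δ = min(17/2, (289/134)ϵ). Then 0 < |s − 9| < δ forces both bounds, so |(7s - 11)/(s + 8) − (52/17)| < ϵ.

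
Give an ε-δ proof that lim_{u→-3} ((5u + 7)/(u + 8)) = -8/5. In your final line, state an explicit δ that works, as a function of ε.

δ = min(5/2, (25/66)ε)

Let ε > 0. We want δ > 0 with 0 < |u + 3| < δ ⇒ |(5u + 7)/(u + 8) + 8/5| < ε.
Combining over a common denominator, (5u + 7)/(u + 8) + 8/5 = [(5u + 7)·5 − (-8)·(u + 8)] / [5·(u + 8)] = 33(u + 3) / (5(u + 8)).
So |(5u + 7)/(u + 8) + 8/5| = 33|u + 3| / (5·|u + 8|).
Restrict δ ≤ 5/2. Then |u + 3| < 5/2 gives |u + 8| = |(u + 3) + 5| ≥ 5 − 5/2 = 5/2.
Hence |(5u + 7)/(u + 8) + 8/5| < 33|u + 3|/(5·(5/2)) = (66/25)|u + 3|, which is < ε once |u + 3| < (25/66)ε.
Take δ = min(5/2, (25/66)ε). Then 0 < |u + 3| < δ forces both bounds, so |(5u + 7)/(u + 8) + 8/5| < ε.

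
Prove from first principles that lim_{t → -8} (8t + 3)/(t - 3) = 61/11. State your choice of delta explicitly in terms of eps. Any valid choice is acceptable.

delta = min(11/2, (121/54)eps)

Let eps > 0 be given. We want delta > 0 with 0 < |t + 8| < delta ⇒ |(8t + 3)/(t - 3) − (61/11)| < eps.
Combining over a common denominator, (8t + 3)/(t - 3) − (61/11) = [(8t + 3)·(-11) − (-61)·(t - 3)] / [(-11)·(t - 3)] = -27(t + 8) / ((-11)(t - 3)).
So |(8t + 3)/(t - 3) − (61/11)| = 27|t + 8| / (11·|t − 3|).
Require delta ≤ 11/2, so |t − 3| ≥ |-11| − |t + 8| > 11 − 11/2 = 11/2.
Hence |(8t + 3)/(t - 3) − (61/11)| < 27|t + 8|/(11·(11/2)) = (54/121)|t + 8|, which is < eps once |t + 8| < (121/54)eps.
Take delta = min(11/2, (121/54)eps). Then 0 < |t + 8| < delta forces both bounds, so |(8t + 3)/(t - 3) − (61/11)| < eps.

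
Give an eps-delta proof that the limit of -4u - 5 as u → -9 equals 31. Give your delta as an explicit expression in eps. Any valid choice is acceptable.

delta = eps/4

Suppose eps > 0. We need delta > 0 so that 0 < |u + 9| < delta implies |(-4u - 5) − 31| < eps.
Since (-4u - 5) − 31 = -4(u + 9), we have |(-4u - 5) − 31| = 4|u + 9|.
Thus it suffices that |u + 9| < eps/4.
Choosing delta = eps/4 gives |(-4u - 5) − 31| = 4|u + 9| < eps whenever |u + 9| < delta.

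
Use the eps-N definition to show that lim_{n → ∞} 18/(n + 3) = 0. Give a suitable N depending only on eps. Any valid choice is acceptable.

N = 18/eps

Suppose eps > 0. For n ≥ 1, |18/(n + 3) − 0| = 18/(n + 3) ≤ 18/n.
We need 18/n < eps, i.e. n > 18/eps.
Take N = 18/eps. If n > N then |18/(n + 3)| ≤ 18/n < eps.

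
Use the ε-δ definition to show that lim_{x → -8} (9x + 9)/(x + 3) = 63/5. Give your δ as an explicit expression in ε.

Suppose ε > 0. We want δ > 0 with 0 < |x + 8| < δ ⇒ |(9x + 9)/(x + 3) − (63/5)| < ε.
Combining over a common denominator, (9x + 9)/(x + 3) − (63/5) = [(9x + 9)·(-5) − (-63)·(x + 3)] / [(-5)·(x + 3)] = 18(x + 8) / ((-5)(x + 3)).
So |(9x + 9)/(x + 3) − (63/5)| = 18|x + 8| / (5·|x + 3|).
Restrict δ ≤ 5/2. Then |x + 8| < 5/2 gives |x + 3| = |(x + 8) + (-5)| ≥ 5 − 5/2 = 5/2.
Hence |(9x + 9)/(x + 3) − (63/5)| < 18|x + 8|/(5·(5/2)) = (36/25)|x + 8|, which is < ε once |x + 8| < (25/36)ε.
Take δ = min(5/2, (25/36)ε). Then 0 < |x + 8| < δ forces both bounds, so |(9x + 9)/(x + 3) − (63/5)| < ε.

δ = min(5/2, (25/36)ε)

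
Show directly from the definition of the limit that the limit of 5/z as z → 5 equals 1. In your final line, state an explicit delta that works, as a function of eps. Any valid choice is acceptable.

Fix eps > 0. We seek delta > 0 such that 0 < |z − 5| < delta implies |5/z − 1| < eps.
|5/z − 1| = 5·|5 − z|/(5·|z|) = 5|z − 5|/(5|z|).
Restrict delta ≤ 5/2. Then |z − 5| < 5/2 gives |z| > 5/2, so 5|z| > 25/2.
Then |5/z − 1| < 5|z − 5|/(25/2), which is < eps when |z − 5| < (5/2)eps.
Take delta = min(5/2, (5/2)eps). Then 0 < |z − 5| < delta gives both |z − 5| < 5/2 and |z − 5| < (5/2)eps, so |5/z − 1| < eps.

delta = min(5/2, (5/2)eps)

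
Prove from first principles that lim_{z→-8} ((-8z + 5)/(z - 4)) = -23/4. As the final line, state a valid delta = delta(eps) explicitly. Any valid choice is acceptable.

delta = min(6, (8/3)eps)

Let eps > 0 be given. We want delta > 0 with 0 < |z + 8| < delta ⇒ |(-8z + 5)/(z - 4) + 23/4| < eps.
Combining over a common denominator, (-8z + 5)/(z - 4) + 23/4 = [(-8z + 5)·(-12) − 69·(z - 4)] / [(-12)·(z - 4)] = 27(z + 8) / ((-12)(z - 4)).
So |(-8z + 5)/(z - 4) + 23/4| = 27|z + 8| / (12·|z − 4|).
Restrict delta ≤ 6. Then |z + 8| < 6 gives |z − 4| = |(z + 8) + (-12)| ≥ 12 − 6 = 6.
Hence |(-8z + 5)/(z - 4) + 23/4| < 27|z + 8|/(12·6) = (3/8)|z + 8|, which is < eps once |z + 8| < (8/3)eps.
Take delta = min(6, (8/3)eps). Then 0 < |z + 8| < delta forces both bounds, so |(-8z + 5)/(z - 4) + 23/4| < eps.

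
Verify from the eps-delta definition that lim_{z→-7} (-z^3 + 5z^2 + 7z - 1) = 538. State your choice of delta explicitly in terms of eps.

delta = min(2, eps/266)

Let eps > 0 be given. We want delta > 0 such that 0 < |z + 7| < delta implies |(-z^3 + 5z^2 + 7z - 1) − 538| < eps.
(-z^3 + 5z^2 + 7z - 1) − 538 = -z^3 + 5z^2 + 7z - 539 = (z + 7)(-z^2 + 12z - 77).
So |(-z^3 + 5z^2 + 7z - 1) − 538| = |z + 7|·|-z^2 + 12z - 77|.
Require delta ≤ 2. Then |z + 7| < 2 gives |z| < 9, and by the triangle inequality |-z^2 + 12z - 77| ≤ 9^2 + 12·9 + 77 = 266.
Hence |(-z^3 + 5z^2 + 7z - 1) − 538| ≤ 266|z + 7| < eps provided |z + 7| < eps/266.
Choosing delta = min(2, eps/266) ensures both conditions, hence |(-z^3 + 5z^2 + 7z - 1) − 538| < eps.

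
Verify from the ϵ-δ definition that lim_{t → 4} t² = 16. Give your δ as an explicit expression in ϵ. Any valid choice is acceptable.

Let ϵ > 0. We seek δ > 0 with 0 < |t − 4| < δ ⇒ |t² − 16| < ϵ.
Factor: t² − 16 = (t − 4)(t + 4), so |t² − 16| = |t − 4|·|t + 4|.
Impose δ ≤ 1 so that |t| < 5; then |t + 4| ≤ 9.
Hence |t² − 16| ≤ 9|t − 4|, which is < ϵ once |t − 4| < ϵ/9.
Take δ = min(1, ϵ/9). If 0 < |t − 4| < δ then both bounds hold and |t² − 16| ≤ 9|t − 4| < 9·(ϵ/9) = ϵ.

δ = min(1, ϵ/9)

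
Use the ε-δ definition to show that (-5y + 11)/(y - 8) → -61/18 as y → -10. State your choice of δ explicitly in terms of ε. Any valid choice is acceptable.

Fix ε > 0. We want δ > 0 with 0 < |y + 10| < δ ⇒ |(-5y + 11)/(y - 8) + 61/18| < ε.
Combining over a common denominator, (-5y + 11)/(y - 8) + 61/18 = [(-5y + 11)·(-18) − 61·(y - 8)] / [(-18)·(y - 8)] = 29(y + 10) / ((-18)(y - 8)).
So |(-5y + 11)/(y - 8) + 61/18| = 29|y + 10| / (18·|y − 8|).
Require δ ≤ 9, so |y − 8| ≥ |-18| − |y + 10| > 18 − 9 = 9.
Hence |(-5y + 11)/(y - 8) + 61/18| < 29|y + 10|/(18·9) = (29/162)|y + 10|, which is < ε once |y + 10| < (162/29)ε.
Take δ = min(9, (162/29)ε). Then 0 < |y + 10| < δ forces both bounds, so |(-5y + 11)/(y - 8) + 61/18| < ε.

δ = min(9, (162/29)ε)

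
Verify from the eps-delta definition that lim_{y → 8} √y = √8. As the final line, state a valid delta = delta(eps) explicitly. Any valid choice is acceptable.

delta = min(8, √8·eps)

Fix eps > 0. We want delta > 0 such that 0 < |y − 8| < delta implies |√y − √8| < eps.
Rationalise: √y − √8 = (y − 8)/(√y + √8), so |√y − √8| = |y − 8|/(√y + √8).
Restrict delta ≤ 8 so that |y − 8| < 8 forces y > 0, and then √y + √8 > √8.
Hence |√y − √8| < |y − 8|/√8, which is < eps once |y − 8| < √8·eps.
Take delta = min(8, √8·eps). If 0 < |y − 8| < delta then y > 0 and |√y − √8| < |y − 8|/√8 < eps.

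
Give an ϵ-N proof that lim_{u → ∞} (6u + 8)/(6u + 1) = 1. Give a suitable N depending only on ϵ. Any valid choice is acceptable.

N = (7/6)/ϵ

Suppose ϵ > 0. We seek N > 0 such that u > N implies |(6u + 8)/(6u + 1) − 1| < ϵ.
(6u + 8)/(6u + 1) − 1 = (6(6u + 8) − 6(6u + 1)) / (6(6u + 1)) = 42/(6(6u + 1)).
For u > 0 we have 6u + 1 > 6u, so |(6u + 8)/(6u + 1) − 1| = 42/(6(6u + 1)) < 42/(6·6u) = (7/6)/u.
Thus |(6u + 8)/(6u + 1) − 1| < ϵ whenever u > (7/6)/ϵ.
Take N = (7/6)/ϵ. If u > N then |(6u + 8)/(6u + 1) − 1| < (7/6)/u < ϵ.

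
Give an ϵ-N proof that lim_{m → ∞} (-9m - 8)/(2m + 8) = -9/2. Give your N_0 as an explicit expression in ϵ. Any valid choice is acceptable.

Fix ϵ > 0. For m ≥ 1, |(-9m - 8)/(2m + 8) + 9/2| = |56|/(2(2m + 8)) = 56/(2(2m + 8)).
Since 2m + 8 ≥ 2m for m ≥ 1, this is ≤ 56/(2·2m) = 14/m.
So |(-9m - 8)/(2m + 8) + 9/2| < ϵ whenever m > 14/ϵ.
Take N_0 = 14/ϵ. If m > N_0 then |(-9m - 8)/(2m + 8) + 9/2| ≤ 14/m < ϵ.

N_0 = 14/ϵ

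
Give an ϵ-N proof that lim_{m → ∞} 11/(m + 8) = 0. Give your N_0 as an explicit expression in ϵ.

N_0 = 11/ϵ

Let ϵ > 0 be given. For m ≥ 1, |11/(m + 8) − 0| = 11/(m + 8) ≤ 11/m.
We need 11/m < ϵ, i.e. m > 11/ϵ.
Take N_0 = 11/ϵ. If m > N_0 then |11/(m + 8)| ≤ 11/m < ϵ.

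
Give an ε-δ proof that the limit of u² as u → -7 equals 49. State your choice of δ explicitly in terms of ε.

δ = min(1, ε/15)

Let ε > 0 be given. We seek δ > 0 with 0 < |u + 7| < δ ⇒ |u² − 49| < ε.
Factor: u² − 49 = (u + 7)(u - 7), so |u² − 49| = |u + 7|·|u - 7|.
Impose δ ≤ 1 so that |u| < 8; then |u - 7| ≤ 15.
Hence |u² − 49| ≤ 15|u + 7|, which is < ε once |u + 7| < ε/15.
Take δ = min(1, ε/15). If 0 < |u + 7| < δ then both bounds hold and |u² − 49| ≤ 15|u + 7| < 15·(ε/15) = ε.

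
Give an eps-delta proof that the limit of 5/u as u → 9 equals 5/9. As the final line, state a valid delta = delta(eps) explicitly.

Let eps > 0 be given. We seek delta > 0 such that 0 < |u − 9| < delta implies |5/u − (5/9)| < eps.
|5/u − (5/9)| = 5·|9 − u|/(9·|u|) = 5|u − 9|/(9|u|).
Restrict delta ≤ 9/2. Then |u − 9| < 9/2 gives |u| > 9/2, so 9|u| > 81/2.
Then |5/u − (5/9)| < 5|u − 9|/(81/2), which is < eps when |u − 9| < (81/10)eps.
Take delta = min(9/2, (81/10)eps). Then 0 < |u − 9| < delta gives both |u − 9| < 9/2 and |u − 9| < (81/10)eps, so |5/u − (5/9)| < eps.

delta = min(9/2, (81/10)eps)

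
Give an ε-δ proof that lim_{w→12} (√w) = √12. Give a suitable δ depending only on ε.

δ = min(12, √12·ε)

Let ε > 0 be given. We want δ > 0 such that 0 < |w − 12| < δ implies |√w − √12| < ε.
Rationalise: √w − √12 = (w − 12)/(√w + √12), so |√w − √12| = |w − 12|/(√w + √12).
Restrict δ ≤ 12 so that |w − 12| < 12 forces w > 0, and then √w + √12 > √12.
Hence |√w − √12| < |w − 12|/√12, which is < ε once |w − 12| < √12·ε.
Take δ = min(12, √12·ε). If 0 < |w − 12| < δ then w > 0 and |√w − √12| < |w − 12|/√12 < ε.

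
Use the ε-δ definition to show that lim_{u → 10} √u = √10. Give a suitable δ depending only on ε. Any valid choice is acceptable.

δ = min(10, √10·ε)

Let ε > 0. We want δ > 0 such that 0 < |u − 10| < δ implies |√u − √10| < ε.
Multiplying by the conjugate, |√u − √10| = |u − 10|/(√u + √10).
Restrict δ ≤ 10 so that |u − 10| < 10 forces u > 0, and then √u + √10 > √10.
Hence |√u − √10| < |u − 10|/√10, which is < ε once |u − 10| < √10·ε.
Take δ = min(10, √10·ε). If 0 < |u − 10| < δ then u > 0 and |√u − √10| < |u − 10|/√10 < ε.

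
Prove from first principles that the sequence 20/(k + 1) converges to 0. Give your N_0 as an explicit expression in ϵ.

Let ϵ > 0. For k ≥ 1, |20/(k + 1) − 0| = 20/(k + 1) ≤ 20/k.
We need 20/k < ϵ, i.e. k > 20/ϵ.
Take N_0 = 20/ϵ. If k > N_0 then |20/(k + 1)| ≤ 20/k < ϵ.

N_0 = 20/ϵ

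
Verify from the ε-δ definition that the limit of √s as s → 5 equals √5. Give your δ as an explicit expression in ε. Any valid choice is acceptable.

Let ε > 0 be given. We want δ > 0 such that 0 < |s − 5| < δ implies |√s − √5| < ε.
Rationalise: √s − √5 = (s − 5)/(√s + √5), so |√s − √5| = |s − 5|/(√s + √5).
Restrict δ ≤ 5 so that |s − 5| < 5 forces s > 0, and then √s + √5 > √5.
Hence |√s − √5| < |s − 5|/√5, which is < ε once |s − 5| < √5·ε.
Take δ = min(5, √5·ε). If 0 < |s − 5| < δ then s > 0 and |√s − √5| < |s − 5|/√5 < ε.

δ = min(5, √5·ε)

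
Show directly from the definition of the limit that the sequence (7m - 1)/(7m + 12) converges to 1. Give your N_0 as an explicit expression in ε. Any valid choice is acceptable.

N_0 = (13/7)/ε

Let ε > 0 be given. For m ≥ 1, |(7m - 1)/(7m + 12) − 1| = |-91|/(7(7m + 12)) = 91/(7(7m + 12)).
Since 7m + 12 ≥ 7m for m ≥ 1, this is ≤ 91/(7·7m) = (13/7)/m.
So |(7m - 1)/(7m + 12) − 1| < ε whenever m > (13/7)/ε.
Take N_0 = (13/7)/ε. If m > N_0 then |(7m - 1)/(7m + 12) − 1| ≤ (13/7)/m < ε.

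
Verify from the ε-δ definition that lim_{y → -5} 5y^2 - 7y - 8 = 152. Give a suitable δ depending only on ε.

δ = min(2, ε/67)

Suppose ε > 0. We want δ > 0 such that 0 < |y + 5| < δ implies |(5y^2 - 7y - 8) − 152| < ε.
(5y^2 - 7y - 8) − 152 = 5y^2 - 7y - 160 = (y + 5)(5y - 32).
So |(5y^2 - 7y - 8) − 152| = |y + 5|·|5y - 32|.
Require δ ≤ 2. Then |y + 5| < 2 gives |y| < 7, and by the triangle inequality |5y - 32| ≤ 5·7 + 32 = 67.
Hence |(5y^2 - 7y - 8) − 152| ≤ 67|y + 5| < ε provided |y + 5| < ε/67.
Take δ = min(2, ε/67). Then 0 < |y + 5| < δ gives both |y + 5| < 2 and |y + 5| < ε/67, so |(5y^2 - 7y - 8) − 152| < ε.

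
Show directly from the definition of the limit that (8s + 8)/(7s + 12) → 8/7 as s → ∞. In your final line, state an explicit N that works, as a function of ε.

N = (40/49)/ε

Suppose ε > 0. We seek N > 0 such that s > N implies |(8s + 8)/(7s + 12) − (8/7)| < ε.
(8s + 8)/(7s + 12) − (8/7) = (7(8s + 8) − 8(7s + 12)) / (7(7s + 12)) = -40/(7(7s + 12)).
For s > 0 we have 7s + 12 > 7s, so |(8s + 8)/(7s + 12) − (8/7)| = 40/(7(7s + 12)) < 40/(7·7s) = (40/49)/s.
Thus |(8s + 8)/(7s + 12) − (8/7)| < ε whenever s > (40/49)/ε.
Take N = (40/49)/ε. If s > N then |(8s + 8)/(7s + 12) − (8/7)| < (40/49)/s < ε.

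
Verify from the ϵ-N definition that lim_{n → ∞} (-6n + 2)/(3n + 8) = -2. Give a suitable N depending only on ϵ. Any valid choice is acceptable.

Fix ϵ > 0. For n ≥ 1, |(-6n + 2)/(3n + 8) + 2| = |54|/(3(3n + 8)) = 54/(3(3n + 8)).
Since 3n + 8 ≥ 3n for n ≥ 1, this is ≤ 54/(3·3n) = 6/n.
So |(-6n + 2)/(3n + 8) + 2| < ϵ whenever n > 6/ϵ.
Take N = 6/ϵ. If n > N then |(-6n + 2)/(3n + 8) + 2| ≤ 6/n < ϵ.

N = 6/ϵ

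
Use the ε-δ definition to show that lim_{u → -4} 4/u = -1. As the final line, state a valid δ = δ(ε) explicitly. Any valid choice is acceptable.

Let ε > 0. We seek δ > 0 such that 0 < |u + 4| < δ implies |4/u + 1| < ε.
|4/u + 1| = 4·|-4 − u|/(4·|u|) = 4|u + 4|/(4|u|).
Require δ ≤ 2 so that |u| > 4 − 2 = 2, hence 4|u| > 8.
Then |4/u + 1| < 4|u + 4|/8, which is < ε when |u + 4| < 2ε.
Take δ = min(2, 2ε). Then 0 < |u + 4| < δ gives both |u + 4| < 2 and |u + 4| < 2ε, so |4/u + 1| < ε.

δ = min(2, 2ε)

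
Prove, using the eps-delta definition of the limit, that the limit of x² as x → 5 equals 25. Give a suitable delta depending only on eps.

Let eps > 0 be given. We seek delta > 0 with 0 < |x − 5| < delta ⇒ |x² − 25| < eps.
Factor: x² − 25 = (x − 5)(x + 5), so |x² − 25| = |x − 5|·|x + 5|.
Impose delta ≤ 1 so that |x| < 6; then |x + 5| ≤ 11.
Hence |x² − 25| ≤ 11|x − 5|, which is < eps once |x − 5| < eps/11.
Take delta = min(1, eps/11). If 0 < |x − 5| < delta then both bounds hold and |x² − 25| ≤ 11|x − 5| < 11·(eps/11) = eps.

delta = min(1, eps/11)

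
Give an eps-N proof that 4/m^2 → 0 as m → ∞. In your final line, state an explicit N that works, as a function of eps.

Let eps > 0 be given. For m ≥ 1, |4/m^2 − 0| = 4/m^2.
4/m^2 < eps ⇔ m^2 > 4/eps ⇔ m > (4/eps)^{1/2}.
Take N = (4/eps)^{1/2}. Then m > N implies 4/m^2 < eps.

N = (4/eps)^{1/2}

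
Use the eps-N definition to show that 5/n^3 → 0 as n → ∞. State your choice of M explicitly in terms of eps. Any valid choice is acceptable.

M = (5/eps)^{1/3}

Let eps > 0. For n ≥ 1, |5/n^3 − 0| = 5/n^3.
5/n^3 < eps ⇔ n^3 > 5/eps ⇔ n > (5/eps)^{1/3}.
Take M = (5/eps)^{1/3}. Then n > M implies 5/n^3 < eps.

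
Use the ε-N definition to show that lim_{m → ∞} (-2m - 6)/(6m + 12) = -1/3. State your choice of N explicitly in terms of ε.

N = (1/3)/ε

Let ε > 0. For m ≥ 1, |(-2m - 6)/(6m + 12) + 1/3| = |-12|/(6(6m + 12)) = 12/(6(6m + 12)).
Since 6m + 12 ≥ 6m for m ≥ 1, this is ≤ 12/(6·6m) = (1/3)/m.
So |(-2m - 6)/(6m + 12) + 1/3| < ε whenever m > (1/3)/ε.
Take N = (1/3)/ε. If m > N then |(-2m - 6)/(6m + 12) + 1/3| ≤ (1/3)/m < ε.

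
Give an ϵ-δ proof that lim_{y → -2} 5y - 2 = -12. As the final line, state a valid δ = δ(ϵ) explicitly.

δ = ϵ/5

Suppose ϵ > 0. We need δ > 0 so that 0 < |y + 2| < δ implies |(5y - 2) + 12| < ϵ.
|(5y - 2) + 12| = |5y + 10| = 5|y + 2|.
So 5|y + 2| < ϵ exactly when |y + 2| < ϵ/5.
Take δ = ϵ/5. If 0 < |y + 2| < δ then |(5y - 2) + 12| = 5|y + 2| < 5·(ϵ/5) = ϵ.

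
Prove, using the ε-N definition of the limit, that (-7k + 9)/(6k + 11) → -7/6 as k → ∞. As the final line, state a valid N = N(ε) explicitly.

Fix ε > 0. For k ≥ 1, |(-7k + 9)/(6k + 11) + 7/6| = |131|/(6(6k + 11)) = 131/(6(6k + 11)).
Since 6k + 11 ≥ 6k for k ≥ 1, this is ≤ 131/(6·6k) = (131/36)/k.
So |(-7k + 9)/(6k + 11) + 7/6| < ε whenever k > (131/36)/ε.
Take N = (131/36)/ε. If k > N then |(-7k + 9)/(6k + 11) + 7/6| ≤ (131/36)/k < ε.

N = (131/36)/ε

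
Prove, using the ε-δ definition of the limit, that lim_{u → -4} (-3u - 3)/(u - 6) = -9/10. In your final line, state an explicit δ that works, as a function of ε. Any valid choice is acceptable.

Suppose ε > 0. We want δ > 0 with 0 < |u + 4| < δ ⇒ |(-3u - 3)/(u - 6) + 9/10| < ε.
Combining over a common denominator, (-3u - 3)/(u - 6) + 9/10 = [(-3u - 3)·(-10) − 9·(u - 6)] / [(-10)·(u - 6)] = 21(u + 4) / ((-10)(u - 6)).
So |(-3u - 3)/(u - 6) + 9/10| = 21|u + 4| / (10·|u − 6|).
Restrict δ ≤ 5. Then |u + 4| < 5 gives |u − 6| = |(u + 4) + (-10)| ≥ 10 − 5 = 5.
Hence |(-3u - 3)/(u - 6) + 9/10| < 21|u + 4|/(10·5) = (21/50)|u + 4|, which is < ε once |u + 4| < (50/21)ε.
Take δ = min(5, (50/21)ε). Then 0 < |u + 4| < δ forces both bounds, so |(-3u - 3)/(u - 6) + 9/10| < ε.

δ = min(5, (50/21)ε)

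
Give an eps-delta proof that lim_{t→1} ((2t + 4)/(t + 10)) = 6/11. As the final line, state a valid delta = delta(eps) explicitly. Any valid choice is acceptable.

delta = min(11/2, (121/32)eps)

Let eps > 0. We want delta > 0 with 0 < |t − 1| < delta ⇒ |(2t + 4)/(t + 10) − (6/11)| < eps.
Combining over a common denominator, (2t + 4)/(t + 10) − (6/11) = [(2t + 4)·11 − 6·(t + 10)] / [11·(t + 10)] = 16(t − 1) / (11(t + 10)).
So |(2t + 4)/(t + 10) − (6/11)| = 16|t − 1| / (11·|t + 10|).
Require delta ≤ 11/2, so |t + 10| ≥ |11| − |t − 1| > 11 − 11/2 = 11/2.
Hence |(2t + 4)/(t + 10) − (6/11)| < 16|t − 1|/(11·(11/2)) = (32/121)|t − 1|, which is < eps once |t − 1| < (121/32)eps.
Take delta = min(11/2, (121/32)eps). Then 0 < |t − 1| < delta forces both bounds, so |(2t + 4)/(t + 10) − (6/11)| < eps.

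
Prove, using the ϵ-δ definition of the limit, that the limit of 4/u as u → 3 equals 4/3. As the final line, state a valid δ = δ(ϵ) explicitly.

δ = min(3/2, (9/8)ϵ)

Let ϵ > 0. We seek δ > 0 such that 0 < |u − 3| < δ implies |4/u − (4/3)| < ϵ.
|4/u − (4/3)| = 4·|3 − u|/(3·|u|) = 4|u − 3|/(3|u|).
Require δ ≤ 3/2 so that |u| > 3 − 3/2 = 3/2, hence 3|u| > 9/2.
Then |4/u − (4/3)| < 4|u − 3|/(9/2), which is < ϵ when |u − 3| < (9/8)ϵ.
Take δ = min(3/2, (9/8)ϵ). Then 0 < |u − 3| < δ gives both |u − 3| < 3/2 and |u − 3| < (9/8)ϵ, so |4/u − (4/3)| < ϵ.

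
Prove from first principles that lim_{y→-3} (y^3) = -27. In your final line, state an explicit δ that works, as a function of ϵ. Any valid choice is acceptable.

Let ϵ > 0 be given. We seek δ > 0 with 0 < |y + 3| < δ ⇒ |y^3 + 27| < ϵ.
Factor: y^3 + 27 = (y + 3)(y^2 - 3y + 9), so |y^3 + 27| = |y + 3|·|y^2 - 3y + 9|.
Restrict δ ≤ 2. Then |y + 3| < 2 gives |y| < 5, so by the triangle inequality |y^2 - 3y + 9| ≤ 5^2 + 3·5 + 9 = 49.
Hence |y^3 + 27| ≤ 49|y + 3|, which is < ϵ once |y + 3| < ϵ/49.
Take δ = min(2, ϵ/49). If 0 < |y + 3| < δ then both bounds hold and |y^3 + 27| ≤ 49|y + 3| < 49·(ϵ/49) = ϵ.

δ = min(2, ϵ/49)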